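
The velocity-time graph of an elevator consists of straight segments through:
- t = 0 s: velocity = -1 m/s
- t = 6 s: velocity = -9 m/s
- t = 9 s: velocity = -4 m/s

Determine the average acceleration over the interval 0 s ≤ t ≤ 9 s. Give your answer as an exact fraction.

-1/3 m/s²

Average acceleration = Δv/Δt = (-4 − -1)/(9 − 0) = -1/3 m/s².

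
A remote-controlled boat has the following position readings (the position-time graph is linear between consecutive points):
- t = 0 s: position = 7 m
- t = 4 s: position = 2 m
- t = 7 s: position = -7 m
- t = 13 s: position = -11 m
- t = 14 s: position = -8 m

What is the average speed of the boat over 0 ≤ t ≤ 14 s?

Average speed = (total path length)/(elapsed time); on a piecewise-linear x-t graph the path length is Σ|Δx|.
0–4 s: |Δx| = |2 − 7| = 5 m
4–7 s: |Δx| = |-7 − 2| = 9 m
7–13 s: |Δx| = |-11 − -7| = 4 m
13–14 s: |Δx| = |-8 − -11| = 3 m
Total path = 21 m; average speed = 21/14 = 1.5 m/s.

1.5 m/s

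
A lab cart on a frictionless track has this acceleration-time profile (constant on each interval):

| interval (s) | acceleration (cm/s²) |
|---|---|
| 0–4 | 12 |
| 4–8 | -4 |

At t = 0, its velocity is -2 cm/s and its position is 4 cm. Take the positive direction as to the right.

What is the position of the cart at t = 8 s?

244 cm

On each constant-a segment, Δv = aΔt and Δx = v₀Δt + ½aΔt²; chain segment to segment.
0–4 s: v starts -2 cm/s; Δx = -2·4 + ½·12·4² = 88 cm; v ends 46 cm/s.
4–8 s: v starts 46 cm/s; Δx = 46·4 + ½·-4·4² = 152 cm; v ends 30 cm/s.
x(8) = 4 + Σ Δx = 244 cm.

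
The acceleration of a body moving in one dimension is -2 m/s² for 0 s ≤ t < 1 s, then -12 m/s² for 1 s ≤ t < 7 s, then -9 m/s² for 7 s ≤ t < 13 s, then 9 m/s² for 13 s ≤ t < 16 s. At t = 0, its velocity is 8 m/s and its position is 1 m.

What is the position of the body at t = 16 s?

On each constant-a segment, Δv = aΔt and Δx = v₀Δt + ½aΔt²; chain segment to segment.
0–1 s: v starts 8 m/s; Δx = 8·1 + ½·-2·1² = 7 m; v ends 6 m/s.
1–7 s: v starts 6 m/s; Δx = 6·6 + ½·-12·6² = -180 m; v ends -66 m/s.
7–13 s: v starts -66 m/s; Δx = -66·6 + ½·-9·6² = -558 m; v ends -120 m/s.
13–16 s: v starts -120 m/s; Δx = -120·3 + ½·9·3² = -319.5 m; v ends -93 m/s.
x(16) = 1 + Σ Δx = -1049.5 m.

-1049.5 m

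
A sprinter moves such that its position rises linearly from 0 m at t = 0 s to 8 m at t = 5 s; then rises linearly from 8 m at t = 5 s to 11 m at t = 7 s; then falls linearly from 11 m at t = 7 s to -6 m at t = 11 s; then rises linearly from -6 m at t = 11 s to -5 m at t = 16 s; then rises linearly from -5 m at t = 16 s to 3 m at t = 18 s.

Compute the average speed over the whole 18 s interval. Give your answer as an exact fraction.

37/18 m/s

Average speed = (total path length)/(elapsed time); on a piecewise-linear x-t graph the path length is Σ|Δx|.
0–5 s: |Δx| = |8 − 0| = 8 m
5–7 s: |Δx| = |11 − 8| = 3 m
7–11 s: |Δx| = |-6 − 11| = 17 m
11–16 s: |Δx| = |-5 − -6| = 1 m
16–18 s: |Δx| = |3 − -5| = 8 m
Total path = 37 m; average speed = 37/18 = 37/18 m/s.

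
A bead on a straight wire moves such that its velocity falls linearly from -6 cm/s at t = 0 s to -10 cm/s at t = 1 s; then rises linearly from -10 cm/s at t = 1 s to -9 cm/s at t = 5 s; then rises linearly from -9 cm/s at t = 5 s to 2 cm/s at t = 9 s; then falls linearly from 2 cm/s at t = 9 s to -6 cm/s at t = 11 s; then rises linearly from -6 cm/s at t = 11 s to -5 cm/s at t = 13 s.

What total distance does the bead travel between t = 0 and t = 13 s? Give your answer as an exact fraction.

852/11 cm

Distance (not displacement) is the total path length: add the absolute areas under v-t.
0–1 s: |½(-6 + -10)(1)| = 8 cm
1–5 s: |½(-10 + -9)(4)| = 38 cm
5–9 s: v = 0 at t = 91/11 s; triangle areas 162/11 + 8/11 = 170/11 cm
9–11 s: v = 0 at t = 9.5 s; triangle areas 0.5 + 4.5 = 5 cm
11–13 s: |½(-6 + -5)(2)| = 11 cm
Total distance = 852/11 cm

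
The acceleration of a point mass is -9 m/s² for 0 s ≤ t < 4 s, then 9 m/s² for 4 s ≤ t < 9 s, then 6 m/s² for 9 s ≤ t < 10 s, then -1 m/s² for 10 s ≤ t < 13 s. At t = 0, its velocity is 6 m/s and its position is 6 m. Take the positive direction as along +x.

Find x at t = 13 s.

On each constant-a segment, Δv = aΔt and Δx = v₀Δt + ½aΔt²; chain segment to segment.
0–4 s: v starts 6 m/s; Δx = 6·4 + ½·-9·4² = -48 m; v ends -30 m/s.
4–9 s: v starts -30 m/s; Δx = -30·5 + ½·9·5² = -37.5 m; v ends 15 m/s.
9–10 s: v starts 15 m/s; Δx = 15·1 + ½·6·1² = 18 m; v ends 21 m/s.
10–13 s: v starts 21 m/s; Δx = 21·3 + ½·-1·3² = 58.5 m; v ends 18 m/s.
x(13) = 6 + Σ Δx = -3 m.

-3 m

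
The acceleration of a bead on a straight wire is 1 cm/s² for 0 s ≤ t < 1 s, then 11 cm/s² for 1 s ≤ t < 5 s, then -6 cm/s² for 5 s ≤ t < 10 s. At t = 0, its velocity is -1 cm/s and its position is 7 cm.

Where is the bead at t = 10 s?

On each constant-a segment, Δv = aΔt and Δx = v₀Δt + ½aΔt²; chain segment to segment.
0–1 s: v starts -1 cm/s; Δx = -1·1 + ½·1·1² = -0.5 cm; v ends 0 cm/s.
1–5 s: v starts 0 cm/s; Δx = 0·4 + ½·11·4² = 88 cm; v ends 44 cm/s.
5–10 s: v starts 44 cm/s; Δx = 44·5 + ½·-6·5² = 145 cm; v ends 14 cm/s.
x(10) = 7 + Σ Δx = 239.5 cm.

239.5 cm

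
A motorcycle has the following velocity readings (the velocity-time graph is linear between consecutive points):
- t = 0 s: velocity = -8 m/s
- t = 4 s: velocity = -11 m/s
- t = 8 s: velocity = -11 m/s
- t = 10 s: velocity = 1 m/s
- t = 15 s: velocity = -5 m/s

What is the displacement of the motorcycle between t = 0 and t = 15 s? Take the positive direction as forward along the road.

-102 m

Net displacement equals the area under the velocity-time graph (areas below the axis count negative).
0–4 s: ½(-8 + -11)(4) = -38 m
4–8 s: -11 × 4 = -44 m
8–10 s: ½(-11 + 1)(2) = -10 m
10–15 s: ½(1 + -5)(5) = -10 m
Net displacement = -102 m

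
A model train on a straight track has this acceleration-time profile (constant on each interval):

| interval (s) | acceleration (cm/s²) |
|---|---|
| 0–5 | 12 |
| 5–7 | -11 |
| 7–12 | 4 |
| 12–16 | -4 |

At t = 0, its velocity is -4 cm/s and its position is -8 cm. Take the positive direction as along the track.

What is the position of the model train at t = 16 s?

616 cm

On each constant-a segment, Δv = aΔt and Δx = v₀Δt + ½aΔt²; chain segment to segment.
0–5 s: v starts -4 cm/s; Δx = -4·5 + ½·12·5² = 130 cm; v ends 56 cm/s.
5–7 s: v starts 56 cm/s; Δx = 56·2 + ½·-11·2² = 90 cm; v ends 34 cm/s.
7–12 s: v starts 34 cm/s; Δx = 34·5 + ½·4·5² = 220 cm; v ends 54 cm/s.
12–16 s: v starts 54 cm/s; Δx = 54·4 + ½·-4·4² = 184 cm; v ends 38 cm/s.
x(16) = -8 + Σ Δx = 616 cm.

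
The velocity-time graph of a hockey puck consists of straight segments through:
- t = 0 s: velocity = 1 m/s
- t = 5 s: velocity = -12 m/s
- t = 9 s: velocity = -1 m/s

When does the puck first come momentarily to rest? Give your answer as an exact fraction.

t = 5/13 s

v changes sign on 0–5 s (from 1 to -12); the graph is linear there, so v = 0 at t = 0 + (-1)·(5 − 0)/(-12 − 1) = 5/13 s.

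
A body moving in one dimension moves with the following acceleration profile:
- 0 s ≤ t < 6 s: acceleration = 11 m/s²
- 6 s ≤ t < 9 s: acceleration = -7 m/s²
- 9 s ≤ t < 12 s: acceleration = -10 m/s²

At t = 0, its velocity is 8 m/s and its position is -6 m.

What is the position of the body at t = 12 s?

On each constant-a segment, Δv = aΔt and Δx = v₀Δt + ½aΔt²; chain segment to segment.
0–6 s: v starts 8 m/s; Δx = 8·6 + ½·11·6² = 246 m; v ends 74 m/s.
6–9 s: v starts 74 m/s; Δx = 74·3 + ½·-7·3² = 190.5 m; v ends 53 m/s.
9–12 s: v starts 53 m/s; Δx = 53·3 + ½·-10·3² = 114 m; v ends 23 m/s.
x(12) = -6 + Σ Δx = 544.5 m.

544.5 m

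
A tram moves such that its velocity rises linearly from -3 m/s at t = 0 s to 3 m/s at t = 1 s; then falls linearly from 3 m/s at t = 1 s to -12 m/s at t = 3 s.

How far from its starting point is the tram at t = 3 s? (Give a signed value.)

Displacement is the signed area under the v-t curve.
0–1 s: ½(-3 + 3)(1) = 0 m
1–3 s: ½(3 + -12)(2) = -9 m
Net displacement = -9 m

-9 m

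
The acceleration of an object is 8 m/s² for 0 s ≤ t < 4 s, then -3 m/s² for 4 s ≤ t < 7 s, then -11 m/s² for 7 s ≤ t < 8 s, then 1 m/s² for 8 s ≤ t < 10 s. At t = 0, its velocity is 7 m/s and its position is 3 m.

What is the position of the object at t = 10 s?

263 m

On each constant-a segment, Δv = aΔt and Δx = v₀Δt + ½aΔt²; chain segment to segment.
0–4 s: v starts 7 m/s; Δx = 7·4 + ½·8·4² = 92 m; v ends 39 m/s.
4–7 s: v starts 39 m/s; Δx = 39·3 + ½·-3·3² = 103.5 m; v ends 30 m/s.
7–8 s: v starts 30 m/s; Δx = 30·1 + ½·-11·1² = 24.5 m; v ends 19 m/s.
8–10 s: v starts 19 m/s; Δx = 19·2 + ½·1·2² = 40 m; v ends 21 m/s.
x(10) = 3 + Σ Δx = 263 m.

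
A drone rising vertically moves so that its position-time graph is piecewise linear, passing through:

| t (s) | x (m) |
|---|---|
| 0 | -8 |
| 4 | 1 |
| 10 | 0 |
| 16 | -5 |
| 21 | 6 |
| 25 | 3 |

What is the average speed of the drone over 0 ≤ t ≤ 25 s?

1.16 m/s

Average speed = (total path length)/(elapsed time); on a piecewise-linear x-t graph the path length is Σ|Δx|.
0–4 s: |Δx| = |1 − -8| = 9 m
4–10 s: |Δx| = |0 − 1| = 1 m
10–16 s: |Δx| = |-5 − 0| = 5 m
16–21 s: |Δx| = |6 − -5| = 11 m
21–25 s: |Δx| = |3 − 6| = 3 m
Total path = 29 m; average speed = 29/25 = 1.16 m/s.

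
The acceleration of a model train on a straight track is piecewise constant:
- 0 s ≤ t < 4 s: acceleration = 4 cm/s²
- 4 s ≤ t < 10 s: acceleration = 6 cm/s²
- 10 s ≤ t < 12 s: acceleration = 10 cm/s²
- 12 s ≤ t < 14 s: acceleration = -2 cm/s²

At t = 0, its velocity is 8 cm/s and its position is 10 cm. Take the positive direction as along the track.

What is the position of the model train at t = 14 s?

622 cm

On each constant-a segment, Δv = aΔt and Δx = v₀Δt + ½aΔt²; chain segment to segment.
0–4 s: v starts 8 cm/s; Δx = 8·4 + ½·4·4² = 64 cm; v ends 24 cm/s.
4–10 s: v starts 24 cm/s; Δx = 24·6 + ½·6·6² = 252 cm; v ends 60 cm/s.
10–12 s: v starts 60 cm/s; Δx = 60·2 + ½·10·2² = 140 cm; v ends 80 cm/s.
12–14 s: v starts 80 cm/s; Δx = 80·2 + ½·-2·2² = 156 cm; v ends 76 cm/s.
x(14) = 10 + Σ Δx = 622 cm.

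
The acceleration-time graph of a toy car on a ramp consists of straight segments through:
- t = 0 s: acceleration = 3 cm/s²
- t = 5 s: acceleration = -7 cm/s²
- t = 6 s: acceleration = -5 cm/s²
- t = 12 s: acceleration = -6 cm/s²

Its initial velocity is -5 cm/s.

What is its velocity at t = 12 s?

Δv equals the area under the a-t graph; then v = v₀ + Δv.
0–5 s: ½(3 + -7)(5) = -10 cm/s
5–6 s: ½(-7 + -5)(1) = -6 cm/s
6–12 s: ½(-5 + -6)(6) = -33 cm/s
Δv = -49 cm/s, so v(12) = -5 + (-49) = -54 cm/s.

-54 cm/s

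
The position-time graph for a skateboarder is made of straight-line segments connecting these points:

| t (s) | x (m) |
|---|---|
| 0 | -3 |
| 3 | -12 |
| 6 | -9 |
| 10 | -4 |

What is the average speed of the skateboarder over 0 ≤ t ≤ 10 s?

1.7 m/s

Average speed = (total path length)/(elapsed time); on a piecewise-linear x-t graph the path length is Σ|Δx|.
0–3 s: |Δx| = |-12 − -3| = 9 m
3–6 s: |Δx| = |-9 − -12| = 3 m
6–10 s: |Δx| = |-4 − -9| = 5 m
Total path = 17 m; average speed = 17/10 = 1.7 m/s.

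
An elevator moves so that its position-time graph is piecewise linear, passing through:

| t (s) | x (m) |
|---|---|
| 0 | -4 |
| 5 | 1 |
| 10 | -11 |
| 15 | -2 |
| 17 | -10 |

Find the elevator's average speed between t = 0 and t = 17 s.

Average speed = (total path length)/(elapsed time); on a piecewise-linear x-t graph the path length is Σ|Δx|.
0–5 s: |Δx| = |1 − -4| = 5 m
5–10 s: |Δx| = |-11 − 1| = 12 m
10–15 s: |Δx| = |-2 − -11| = 9 m
15–17 s: |Δx| = |-10 − -2| = 8 m
Total path = 34 m; average speed = 34/17 = 2 m/s.

2 m/s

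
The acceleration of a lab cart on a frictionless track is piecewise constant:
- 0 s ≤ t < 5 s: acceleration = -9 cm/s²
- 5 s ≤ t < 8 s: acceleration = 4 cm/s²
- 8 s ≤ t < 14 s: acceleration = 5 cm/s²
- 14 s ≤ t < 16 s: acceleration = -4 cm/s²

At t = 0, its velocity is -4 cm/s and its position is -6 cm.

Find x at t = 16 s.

-421.5 cm

On each constant-a segment, Δv = aΔt and Δx = v₀Δt + ½aΔt²; chain segment to segment.
0–5 s: v starts -4 cm/s; Δx = -4·5 + ½·-9·5² = -132.5 cm; v ends -49 cm/s.
5–8 s: v starts -49 cm/s; Δx = -49·3 + ½·4·3² = -129 cm; v ends -37 cm/s.
8–14 s: v starts -37 cm/s; Δx = -37·6 + ½·5·6² = -132 cm; v ends -7 cm/s.
14–16 s: v starts -7 cm/s; Δx = -7·2 + ½·-4·2² = -22 cm; v ends -15 cm/s.
x(16) = -6 + Σ Δx = -421.5 cm.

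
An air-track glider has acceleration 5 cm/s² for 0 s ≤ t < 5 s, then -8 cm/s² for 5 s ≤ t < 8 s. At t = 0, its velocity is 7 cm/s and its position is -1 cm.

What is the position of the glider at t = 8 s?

On each constant-a segment, Δv = aΔt and Δx = v₀Δt + ½aΔt²; chain segment to segment.
0–5 s: v starts 7 cm/s; Δx = 7·5 + ½·5·5² = 97.5 cm; v ends 32 cm/s.
5–8 s: v starts 32 cm/s; Δx = 32·3 + ½·-8·3² = 60 cm; v ends 8 cm/s.
x(8) = -1 + Σ Δx = 156.5 cm.

156.5 cm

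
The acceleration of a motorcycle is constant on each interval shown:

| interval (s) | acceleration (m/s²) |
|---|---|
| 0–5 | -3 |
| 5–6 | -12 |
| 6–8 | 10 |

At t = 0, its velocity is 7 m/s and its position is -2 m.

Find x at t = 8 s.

-38.5 m

On each constant-a segment, Δv = aΔt and Δx = v₀Δt + ½aΔt²; chain segment to segment.
0–5 s: v starts 7 m/s; Δx = 7·5 + ½·-3·5² = -2.5 m; v ends -8 m/s.
5–6 s: v starts -8 m/s; Δx = -8·1 + ½·-12·1² = -14 m; v ends -20 m/s.
6–8 s: v starts -20 m/s; Δx = -20·2 + ½·10·2² = -20 m; v ends 0 m/s.
x(8) = -2 + Σ Δx = -38.5 m.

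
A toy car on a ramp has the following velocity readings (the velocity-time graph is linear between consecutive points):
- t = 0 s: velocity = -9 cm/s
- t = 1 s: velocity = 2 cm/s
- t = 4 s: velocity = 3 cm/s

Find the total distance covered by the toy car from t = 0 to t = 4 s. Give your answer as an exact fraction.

Total distance travelled is ∫|v| dt — sum the magnitudes of each area piece.
0–1 s: v = 0 at t = 9/11 s; triangle areas 81/22 + 2/11 = 85/22 cm
1–4 s: |½(2 + 3)(3)| = 7.5 cm
Total distance = 125/11 cm

125/11 cm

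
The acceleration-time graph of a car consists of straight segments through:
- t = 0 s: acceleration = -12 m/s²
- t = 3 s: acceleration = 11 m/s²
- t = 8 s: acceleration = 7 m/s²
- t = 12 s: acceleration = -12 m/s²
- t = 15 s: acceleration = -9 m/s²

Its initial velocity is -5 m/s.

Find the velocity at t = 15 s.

Δv equals the area under the a-t graph; then v = v₀ + Δv.
0–3 s: ½(-12 + 11)(3) = -1.5 m/s
3–8 s: ½(11 + 7)(5) = 45 m/s
8–12 s: ½(7 + -12)(4) = -10 m/s
12–15 s: ½(-12 + -9)(3) = -31.5 m/s
Δv = 2 m/s, so v(15) = -5 + (2) = -3 m/s.

-3 m/s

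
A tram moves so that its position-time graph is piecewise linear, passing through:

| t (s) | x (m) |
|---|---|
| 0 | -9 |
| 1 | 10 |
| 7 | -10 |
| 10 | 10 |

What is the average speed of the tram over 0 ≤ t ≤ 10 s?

Average speed = (total path length)/(elapsed time); on a piecewise-linear x-t graph the path length is Σ|Δx|.
0–1 s: |Δx| = |10 − -9| = 19 m
1–7 s: |Δx| = |-10 − 10| = 20 m
7–10 s: |Δx| = |10 − -10| = 20 m
Total path = 59 m; average speed = 59/10 = 5.9 m/s.

5.9 m/s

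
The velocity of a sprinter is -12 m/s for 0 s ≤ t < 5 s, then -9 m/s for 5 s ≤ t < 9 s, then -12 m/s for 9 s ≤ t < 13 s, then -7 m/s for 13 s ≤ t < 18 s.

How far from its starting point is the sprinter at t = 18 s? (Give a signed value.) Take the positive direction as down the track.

Net displacement equals the area under the velocity-time graph (areas below the axis count negative).
0–5 s: -12 × 5 = -60 m
5–9 s: -9 × 4 = -36 m
9–13 s: -12 × 4 = -48 m
13–18 s: -7 × 5 = -35 m
Net displacement = -179 m

-179 m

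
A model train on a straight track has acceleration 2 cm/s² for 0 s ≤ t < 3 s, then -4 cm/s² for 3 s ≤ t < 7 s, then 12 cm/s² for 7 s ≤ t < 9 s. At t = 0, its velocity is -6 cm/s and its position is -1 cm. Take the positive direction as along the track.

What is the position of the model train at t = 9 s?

-50 cm

On each constant-a segment, Δv = aΔt and Δx = v₀Δt + ½aΔt²; chain segment to segment.
0–3 s: v starts -6 cm/s; Δx = -6·3 + ½·2·3² = -9 cm; v ends 0 cm/s.
3–7 s: v starts 0 cm/s; Δx = 0·4 + ½·-4·4² = -32 cm; v ends -16 cm/s.
7–9 s: v starts -16 cm/s; Δx = -16·2 + ½·12·2² = -8 cm; v ends 8 cm/s.
x(9) = -1 + Σ Δx = -50 cm.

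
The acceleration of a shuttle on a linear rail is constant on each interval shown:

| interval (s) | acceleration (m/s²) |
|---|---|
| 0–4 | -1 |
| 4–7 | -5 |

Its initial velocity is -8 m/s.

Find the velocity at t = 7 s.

-27 m/s

Δv equals the area under the a-t graph; then v = v₀ + Δv.
0–4 s: -1 × 4 = -4 m/s
4–7 s: -5 × 3 = -15 m/s
Δv = -19 m/s, so v(7) = -8 + (-19) = -27 m/s.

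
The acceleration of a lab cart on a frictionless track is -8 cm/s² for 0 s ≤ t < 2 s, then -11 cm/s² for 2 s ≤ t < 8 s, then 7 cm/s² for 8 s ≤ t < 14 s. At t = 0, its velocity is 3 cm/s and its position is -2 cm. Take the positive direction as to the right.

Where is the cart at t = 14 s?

On each constant-a segment, Δv = aΔt and Δx = v₀Δt + ½aΔt²; chain segment to segment.
0–2 s: v starts 3 cm/s; Δx = 3·2 + ½·-8·2² = -10 cm; v ends -13 cm/s.
2–8 s: v starts -13 cm/s; Δx = -13·6 + ½·-11·6² = -276 cm; v ends -79 cm/s.
8–14 s: v starts -79 cm/s; Δx = -79·6 + ½·7·6² = -348 cm; v ends -37 cm/s.
x(14) = -2 + Σ Δx = -636 cm.

-636 cm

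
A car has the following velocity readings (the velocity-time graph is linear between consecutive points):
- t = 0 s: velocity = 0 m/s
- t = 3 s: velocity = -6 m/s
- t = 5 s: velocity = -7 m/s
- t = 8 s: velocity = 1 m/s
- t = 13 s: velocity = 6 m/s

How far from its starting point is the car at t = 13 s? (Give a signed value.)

Displacement is the signed area under the v-t curve.
0–3 s: ½(0 + -6)(3) = -9 m
3–5 s: ½(-6 + -7)(2) = -13 m
5–8 s: ½(-7 + 1)(3) = -9 m
8–13 s: ½(1 + 6)(5) = 17.5 m
Net displacement = -13.5 m

-13.5 m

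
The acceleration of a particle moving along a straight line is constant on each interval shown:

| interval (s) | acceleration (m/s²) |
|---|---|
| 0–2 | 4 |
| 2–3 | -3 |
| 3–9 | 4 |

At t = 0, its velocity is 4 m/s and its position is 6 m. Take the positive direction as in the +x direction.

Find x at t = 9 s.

On each constant-a segment, Δv = aΔt and Δx = v₀Δt + ½aΔt²; chain segment to segment.
0–2 s: v starts 4 m/s; Δx = 4·2 + ½·4·2² = 16 m; v ends 12 m/s.
2–3 s: v starts 12 m/s; Δx = 12·1 + ½·-3·1² = 10.5 m; v ends 9 m/s.
3–9 s: v starts 9 m/s; Δx = 9·6 + ½·4·6² = 126 m; v ends 33 m/s.
x(9) = 6 + Σ Δx = 158.5 m.

158.5 m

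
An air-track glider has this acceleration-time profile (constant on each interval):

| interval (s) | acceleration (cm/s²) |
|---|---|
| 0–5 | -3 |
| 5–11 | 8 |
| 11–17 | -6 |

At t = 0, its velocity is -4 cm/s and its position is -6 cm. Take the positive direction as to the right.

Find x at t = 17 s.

32.5 cm

On each constant-a segment, Δv = aΔt and Δx = v₀Δt + ½aΔt²; chain segment to segment.
0–5 s: v starts -4 cm/s; Δx = -4·5 + ½·-3·5² = -57.5 cm; v ends -19 cm/s.
5–11 s: v starts -19 cm/s; Δx = -19·6 + ½·8·6² = 30 cm; v ends 29 cm/s.
11–17 s: v starts 29 cm/s; Δx = 29·6 + ½·-6·6² = 66 cm; v ends -7 cm/s.
x(17) = -6 + Σ Δx = 32.5 cm.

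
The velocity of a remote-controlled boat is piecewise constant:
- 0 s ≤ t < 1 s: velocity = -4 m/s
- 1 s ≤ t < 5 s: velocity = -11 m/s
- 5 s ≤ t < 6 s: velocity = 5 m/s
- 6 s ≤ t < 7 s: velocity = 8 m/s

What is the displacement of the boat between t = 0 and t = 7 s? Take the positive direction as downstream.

-35 m

Displacement is the signed area under the v-t curve.
0–1 s: -4 × 1 = -4 m
1–5 s: -11 × 4 = -44 m
5–6 s: 5 × 1 = 5 m
6–7 s: 8 × 1 = 8 m
Net displacement = -35 m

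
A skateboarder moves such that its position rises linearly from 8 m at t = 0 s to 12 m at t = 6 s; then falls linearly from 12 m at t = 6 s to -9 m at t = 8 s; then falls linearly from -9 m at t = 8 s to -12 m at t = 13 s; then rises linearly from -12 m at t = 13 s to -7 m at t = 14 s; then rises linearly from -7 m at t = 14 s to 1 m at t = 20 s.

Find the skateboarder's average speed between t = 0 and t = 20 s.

Average speed = (total path length)/(elapsed time); on a piecewise-linear x-t graph the path length is Σ|Δx|.
0–6 s: |Δx| = |12 − 8| = 4 m
6–8 s: |Δx| = |-9 − 12| = 21 m
8–13 s: |Δx| = |-12 − -9| = 3 m
13–14 s: |Δx| = |-7 − -12| = 5 m
14–20 s: |Δx| = |1 − -7| = 8 m
Total path = 41 m; average speed = 41/20 = 2.05 m/s.

2.05 m/s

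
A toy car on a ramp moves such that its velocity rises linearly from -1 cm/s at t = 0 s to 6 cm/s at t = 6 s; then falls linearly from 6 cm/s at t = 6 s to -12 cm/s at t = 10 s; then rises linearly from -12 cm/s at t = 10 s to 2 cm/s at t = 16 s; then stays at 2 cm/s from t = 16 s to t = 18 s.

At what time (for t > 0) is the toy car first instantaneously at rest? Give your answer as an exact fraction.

v changes sign on 0–6 s (from -1 to 6); the graph is linear there, so v = 0 at t = 0 + (1)·(6 − 0)/(6 − -1) = 6/7 s.

t = 6/7 s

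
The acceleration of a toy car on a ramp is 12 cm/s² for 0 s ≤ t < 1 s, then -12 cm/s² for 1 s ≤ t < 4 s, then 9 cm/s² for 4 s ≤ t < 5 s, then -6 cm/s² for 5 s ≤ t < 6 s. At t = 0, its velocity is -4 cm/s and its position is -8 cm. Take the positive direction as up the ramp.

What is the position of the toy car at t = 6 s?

-81.5 cm

On each constant-a segment, Δv = aΔt and Δx = v₀Δt + ½aΔt²; chain segment to segment.
0–1 s: v starts -4 cm/s; Δx = -4·1 + ½·12·1² = 2 cm; v ends 8 cm/s.
1–4 s: v starts 8 cm/s; Δx = 8·3 + ½·-12·3² = -30 cm; v ends -28 cm/s.
4–5 s: v starts -28 cm/s; Δx = -28·1 + ½·9·1² = -23.5 cm; v ends -19 cm/s.
5–6 s: v starts -19 cm/s; Δx = -19·1 + ½·-6·1² = -22 cm; v ends -25 cm/s.
x(6) = -8 + Σ Δx = -81.5 cm.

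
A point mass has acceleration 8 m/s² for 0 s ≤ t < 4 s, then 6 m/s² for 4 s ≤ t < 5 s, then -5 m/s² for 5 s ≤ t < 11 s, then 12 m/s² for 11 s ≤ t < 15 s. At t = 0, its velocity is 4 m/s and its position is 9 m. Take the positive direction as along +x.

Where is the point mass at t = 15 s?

On each constant-a segment, Δv = aΔt and Δx = v₀Δt + ½aΔt²; chain segment to segment.
0–4 s: v starts 4 m/s; Δx = 4·4 + ½·8·4² = 80 m; v ends 36 m/s.
4–5 s: v starts 36 m/s; Δx = 36·1 + ½·6·1² = 39 m; v ends 42 m/s.
5–11 s: v starts 42 m/s; Δx = 42·6 + ½·-5·6² = 162 m; v ends 12 m/s.
11–15 s: v starts 12 m/s; Δx = 12·4 + ½·12·4² = 144 m; v ends 60 m/s.
x(15) = 9 + Σ Δx = 434 m.

434 m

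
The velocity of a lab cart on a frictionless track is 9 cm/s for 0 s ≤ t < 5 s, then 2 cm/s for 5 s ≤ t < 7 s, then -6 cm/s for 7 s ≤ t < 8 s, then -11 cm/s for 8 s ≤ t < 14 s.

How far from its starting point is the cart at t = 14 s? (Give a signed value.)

-23 cm

Displacement is the signed area under the v-t curve.
0–5 s: 9 × 5 = 45 cm
5–7 s: 2 × 2 = 4 cm
7–8 s: -6 × 1 = -6 cm
8–14 s: -11 × 6 = -66 cm
Net displacement = -23 cm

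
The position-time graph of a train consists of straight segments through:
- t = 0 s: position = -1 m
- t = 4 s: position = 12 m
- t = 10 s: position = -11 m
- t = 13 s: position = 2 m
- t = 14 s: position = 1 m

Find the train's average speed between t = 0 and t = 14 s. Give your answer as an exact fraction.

Average speed = (total path length)/(elapsed time); on a piecewise-linear x-t graph the path length is Σ|Δx|.
0–4 s: |Δx| = |12 − -1| = 13 m
4–10 s: |Δx| = |-11 − 12| = 23 m
10–13 s: |Δx| = |2 − -11| = 13 m
13–14 s: |Δx| = |1 − 2| = 1 m
Total path = 50 m; average speed = 50/14 = 25/7 m/s.

25/7 m/s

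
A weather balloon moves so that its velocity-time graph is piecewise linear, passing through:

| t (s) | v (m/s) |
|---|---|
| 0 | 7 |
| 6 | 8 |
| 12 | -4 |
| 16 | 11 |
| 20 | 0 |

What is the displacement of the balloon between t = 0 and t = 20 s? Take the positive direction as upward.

93 m

Displacement is the signed area under the v-t curve.
0–6 s: ½(7 + 8)(6) = 45 m
6–12 s: ½(8 + -4)(6) = 12 m
12–16 s: ½(-4 + 11)(4) = 14 m
16–20 s: ½(11 + 0)(4) = 22 m
Net displacement = 93 m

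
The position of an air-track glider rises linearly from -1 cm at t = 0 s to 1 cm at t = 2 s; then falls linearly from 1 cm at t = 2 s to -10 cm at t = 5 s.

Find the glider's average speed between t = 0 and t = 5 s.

2.6 cm/s

Average speed = (total path length)/(elapsed time); on a piecewise-linear x-t graph the path length is Σ|Δx|.
0–2 s: |Δx| = |1 − -1| = 2 cm
2–5 s: |Δx| = |-10 − 1| = 11 cm
Total path = 13 cm; average speed = 13/5 = 2.6 cm/s.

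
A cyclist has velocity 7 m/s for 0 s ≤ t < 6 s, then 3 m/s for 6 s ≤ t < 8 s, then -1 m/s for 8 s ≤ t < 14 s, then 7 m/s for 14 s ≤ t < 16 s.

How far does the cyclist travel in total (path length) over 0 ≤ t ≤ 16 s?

68 m

Total distance travelled is ∫|v| dt — sum the magnitudes of each area piece.
0–6 s: |7| × 6 = 42 m
6–8 s: |3| × 2 = 6 m
8–14 s: |-1| × 6 = 6 m
14–16 s: |7| × 2 = 14 m
Total distance = 68 m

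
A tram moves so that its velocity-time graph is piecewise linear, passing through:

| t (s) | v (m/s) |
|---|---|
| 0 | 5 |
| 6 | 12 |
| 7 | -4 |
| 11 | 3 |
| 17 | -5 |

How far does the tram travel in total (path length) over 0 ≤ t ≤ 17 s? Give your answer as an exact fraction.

Total distance travelled is ∫|v| dt — sum the magnitudes of each area piece.
0–6 s: |½(5 + 12)(6)| = 51 m
6–7 s: v = 0 at t = 6.75 s; triangle areas 4.5 + 0.5 = 5 m
7–11 s: v = 0 at t = 65/7 s; triangle areas 32/7 + 18/7 = 50/7 m
11–17 s: v = 0 at t = 13.25 s; triangle areas 3.375 + 9.375 = 12.75 m
Total distance = 2125/28 m

2125/28 m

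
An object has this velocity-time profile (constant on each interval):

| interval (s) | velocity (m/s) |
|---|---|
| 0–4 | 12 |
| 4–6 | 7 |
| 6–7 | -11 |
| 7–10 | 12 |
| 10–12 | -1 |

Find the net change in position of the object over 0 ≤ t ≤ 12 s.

85 m

Net displacement equals the area under the velocity-time graph (areas below the axis count negative).
0–4 s: 12 × 4 = 48 m
4–6 s: 7 × 2 = 14 m
6–7 s: -11 × 1 = -11 m
7–10 s: 12 × 3 = 36 m
10–12 s: -1 × 2 = -2 m
Net displacement = 85 m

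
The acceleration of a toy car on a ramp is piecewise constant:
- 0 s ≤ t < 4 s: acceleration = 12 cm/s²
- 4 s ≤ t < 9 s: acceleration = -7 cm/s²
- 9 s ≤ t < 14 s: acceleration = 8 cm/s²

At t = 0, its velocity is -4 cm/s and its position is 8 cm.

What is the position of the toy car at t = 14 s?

On each constant-a segment, Δv = aΔt and Δx = v₀Δt + ½aΔt²; chain segment to segment.
0–4 s: v starts -4 cm/s; Δx = -4·4 + ½·12·4² = 80 cm; v ends 44 cm/s.
4–9 s: v starts 44 cm/s; Δx = 44·5 + ½·-7·5² = 132.5 cm; v ends 9 cm/s.
9–14 s: v starts 9 cm/s; Δx = 9·5 + ½·8·5² = 145 cm; v ends 49 cm/s.
x(14) = 8 + Σ Δx = 365.5 cm.

365.5 cm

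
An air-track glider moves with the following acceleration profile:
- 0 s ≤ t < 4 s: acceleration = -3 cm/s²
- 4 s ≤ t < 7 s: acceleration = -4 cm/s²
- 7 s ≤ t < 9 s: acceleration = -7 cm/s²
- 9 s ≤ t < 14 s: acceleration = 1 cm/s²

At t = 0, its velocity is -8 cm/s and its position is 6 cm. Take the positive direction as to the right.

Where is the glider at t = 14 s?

On each constant-a segment, Δv = aΔt and Δx = v₀Δt + ½aΔt²; chain segment to segment.
0–4 s: v starts -8 cm/s; Δx = -8·4 + ½·-3·4² = -56 cm; v ends -20 cm/s.
4–7 s: v starts -20 cm/s; Δx = -20·3 + ½·-4·3² = -78 cm; v ends -32 cm/s.
7–9 s: v starts -32 cm/s; Δx = -32·2 + ½·-7·2² = -78 cm; v ends -46 cm/s.
9–14 s: v starts -46 cm/s; Δx = -46·5 + ½·1·5² = -217.5 cm; v ends -41 cm/s.
x(14) = 6 + Σ Δx = -423.5 cm.

-423.5 cm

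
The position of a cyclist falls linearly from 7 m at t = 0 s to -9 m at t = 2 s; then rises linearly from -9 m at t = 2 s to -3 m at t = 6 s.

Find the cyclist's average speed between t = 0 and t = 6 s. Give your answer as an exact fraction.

11/3 m/s

Average speed = (total path length)/(elapsed time); on a piecewise-linear x-t graph the path length is Σ|Δx|.
0–2 s: |Δx| = |-9 − 7| = 16 m
2–6 s: |Δx| = |-3 − -9| = 6 m
Total path = 22 m; average speed = 22/6 = 11/3 m/s.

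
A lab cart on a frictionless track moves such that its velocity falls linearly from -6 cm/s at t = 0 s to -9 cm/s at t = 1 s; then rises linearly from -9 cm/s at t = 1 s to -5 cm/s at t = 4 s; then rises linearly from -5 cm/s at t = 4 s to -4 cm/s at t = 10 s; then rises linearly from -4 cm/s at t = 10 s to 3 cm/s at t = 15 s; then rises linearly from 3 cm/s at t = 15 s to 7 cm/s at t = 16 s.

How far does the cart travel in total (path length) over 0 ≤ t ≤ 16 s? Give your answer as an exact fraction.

Distance (not displacement) is the total path length: add the absolute areas under v-t.
0–1 s: |½(-6 + -9)(1)| = 7.5 cm
1–4 s: |½(-9 + -5)(3)| = 21 cm
4–10 s: |½(-5 + -4)(6)| = 27 cm
10–15 s: v = 0 at t = 90/7 s; triangle areas 40/7 + 45/14 = 125/14 cm
15–16 s: |½(3 + 7)(1)| = 5 cm
Total distance = 486/7 cm

486/7 cm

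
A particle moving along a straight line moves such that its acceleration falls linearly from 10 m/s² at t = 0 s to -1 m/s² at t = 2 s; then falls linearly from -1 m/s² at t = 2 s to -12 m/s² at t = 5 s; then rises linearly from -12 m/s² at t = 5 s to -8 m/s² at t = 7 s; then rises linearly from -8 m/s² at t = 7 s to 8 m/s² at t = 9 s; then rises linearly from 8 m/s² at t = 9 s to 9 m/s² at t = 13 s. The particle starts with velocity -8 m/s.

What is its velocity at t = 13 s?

Δv equals the area under the a-t graph; then v = v₀ + Δv.
0–2 s: ½(10 + -1)(2) = 9 m/s
2–5 s: ½(-1 + -12)(3) = -19.5 m/s
5–7 s: ½(-12 + -8)(2) = -20 m/s
7–9 s: ½(-8 + 8)(2) = 0 m/s
9–13 s: ½(8 + 9)(4) = 34 m/s
Δv = 3.5 m/s, so v(13) = -8 + (3.5) = -4.5 m/s.

-4.5 m/s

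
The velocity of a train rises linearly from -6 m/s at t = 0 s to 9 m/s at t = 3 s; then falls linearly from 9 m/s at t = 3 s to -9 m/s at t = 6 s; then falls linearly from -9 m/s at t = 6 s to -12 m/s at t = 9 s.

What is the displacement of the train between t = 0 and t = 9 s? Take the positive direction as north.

Net displacement equals the area under the velocity-time graph (areas below the axis count negative).
0–3 s: ½(-6 + 9)(3) = 4.5 m
3–6 s: ½(9 + -9)(3) = 0 m
6–9 s: ½(-9 + -12)(3) = -31.5 m
Net displacement = -27 m

-27 m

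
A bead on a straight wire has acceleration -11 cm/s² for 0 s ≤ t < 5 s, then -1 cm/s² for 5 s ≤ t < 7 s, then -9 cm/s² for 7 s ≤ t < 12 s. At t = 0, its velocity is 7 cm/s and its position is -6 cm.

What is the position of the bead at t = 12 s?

On each constant-a segment, Δv = aΔt and Δx = v₀Δt + ½aΔt²; chain segment to segment.
0–5 s: v starts 7 cm/s; Δx = 7·5 + ½·-11·5² = -102.5 cm; v ends -48 cm/s.
5–7 s: v starts -48 cm/s; Δx = -48·2 + ½·-1·2² = -98 cm; v ends -50 cm/s.
7–12 s: v starts -50 cm/s; Δx = -50·5 + ½·-9·5² = -362.5 cm; v ends -95 cm/s.
x(12) = -6 + Σ Δx = -569 cm.

-569 cm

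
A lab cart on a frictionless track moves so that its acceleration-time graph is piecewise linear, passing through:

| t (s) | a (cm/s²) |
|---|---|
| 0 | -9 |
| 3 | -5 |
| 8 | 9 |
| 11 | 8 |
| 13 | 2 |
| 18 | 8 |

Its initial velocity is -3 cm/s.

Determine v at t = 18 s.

Δv equals the area under the a-t graph; then v = v₀ + Δv.
0–3 s: ½(-9 + -5)(3) = -21 cm/s
3–8 s: ½(-5 + 9)(5) = 10 cm/s
8–11 s: ½(9 + 8)(3) = 25.5 cm/s
11–13 s: ½(8 + 2)(2) = 10 cm/s
13–18 s: ½(2 + 8)(5) = 25 cm/s
Δv = 49.5 cm/s, so v(18) = -3 + (49.5) = 46.5 cm/s.

46.5 cm/s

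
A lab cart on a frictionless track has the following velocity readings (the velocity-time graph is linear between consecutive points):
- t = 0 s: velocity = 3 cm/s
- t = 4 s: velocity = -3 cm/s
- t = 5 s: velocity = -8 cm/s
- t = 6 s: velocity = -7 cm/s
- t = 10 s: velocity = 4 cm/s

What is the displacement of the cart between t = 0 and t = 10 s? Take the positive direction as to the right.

-19 cm

Displacement is the signed area under the v-t curve.
0–4 s: ½(3 + -3)(4) = 0 cm
4–5 s: ½(-3 + -8)(1) = -5.5 cm
5–6 s: ½(-8 + -7)(1) = -7.5 cm
6–10 s: ½(-7 + 4)(4) = -6 cm
Net displacement = -19 cm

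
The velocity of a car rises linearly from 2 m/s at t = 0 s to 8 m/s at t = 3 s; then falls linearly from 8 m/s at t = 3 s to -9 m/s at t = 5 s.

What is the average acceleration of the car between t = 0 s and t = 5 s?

Average acceleration = Δv/Δt = (-9 − 2)/(5 − 0) = -2.2 m/s².

-2.2 m/s²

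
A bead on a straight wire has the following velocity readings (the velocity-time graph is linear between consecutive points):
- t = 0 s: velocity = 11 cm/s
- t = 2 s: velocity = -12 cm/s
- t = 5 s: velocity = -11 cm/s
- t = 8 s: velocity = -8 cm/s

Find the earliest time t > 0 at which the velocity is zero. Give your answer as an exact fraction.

v changes sign on 0–2 s (from 11 to -12); the graph is linear there, so v = 0 at t = 0 + (-11)·(2 − 0)/(-12 − 11) = 22/23 s.

t = 22/23 s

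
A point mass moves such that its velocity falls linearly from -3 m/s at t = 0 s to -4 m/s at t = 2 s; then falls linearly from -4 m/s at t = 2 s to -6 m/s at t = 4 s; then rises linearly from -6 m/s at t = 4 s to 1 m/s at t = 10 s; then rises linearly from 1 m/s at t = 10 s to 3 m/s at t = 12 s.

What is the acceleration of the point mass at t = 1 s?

-0.5 m/s²

Acceleration is the slope of the v-t graph on 0–2 s: (-4 − -3)/(2 − 0) = -0.5 m/s².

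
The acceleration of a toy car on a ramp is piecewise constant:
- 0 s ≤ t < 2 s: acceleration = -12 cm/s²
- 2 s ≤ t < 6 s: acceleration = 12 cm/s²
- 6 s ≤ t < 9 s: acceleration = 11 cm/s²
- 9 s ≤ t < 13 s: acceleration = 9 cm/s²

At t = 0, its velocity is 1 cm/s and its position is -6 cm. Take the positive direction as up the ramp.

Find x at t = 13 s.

On each constant-a segment, Δv = aΔt and Δx = v₀Δt + ½aΔt²; chain segment to segment.
0–2 s: v starts 1 cm/s; Δx = 1·2 + ½·-12·2² = -22 cm; v ends -23 cm/s.
2–6 s: v starts -23 cm/s; Δx = -23·4 + ½·12·4² = 4 cm; v ends 25 cm/s.
6–9 s: v starts 25 cm/s; Δx = 25·3 + ½·11·3² = 124.5 cm; v ends 58 cm/s.
9–13 s: v starts 58 cm/s; Δx = 58·4 + ½·9·4² = 304 cm; v ends 94 cm/s.
x(13) = -6 + Σ Δx = 404.5 cm.

404.5 cm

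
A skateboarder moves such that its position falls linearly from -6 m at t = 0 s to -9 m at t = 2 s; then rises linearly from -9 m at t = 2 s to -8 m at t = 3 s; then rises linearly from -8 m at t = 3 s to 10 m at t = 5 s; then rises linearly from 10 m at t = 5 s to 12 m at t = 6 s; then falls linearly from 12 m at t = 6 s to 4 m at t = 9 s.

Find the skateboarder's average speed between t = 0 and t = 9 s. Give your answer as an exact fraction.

32/9 m/s

Average speed = (total path length)/(elapsed time); on a piecewise-linear x-t graph the path length is Σ|Δx|.
0–2 s: |Δx| = |-9 − -6| = 3 m
2–3 s: |Δx| = |-8 − -9| = 1 m
3–5 s: |Δx| = |10 − -8| = 18 m
5–6 s: |Δx| = |12 − 10| = 2 m
6–9 s: |Δx| = |4 − 12| = 8 m
Total path = 32 m; average speed = 32/9 = 32/9 m/s.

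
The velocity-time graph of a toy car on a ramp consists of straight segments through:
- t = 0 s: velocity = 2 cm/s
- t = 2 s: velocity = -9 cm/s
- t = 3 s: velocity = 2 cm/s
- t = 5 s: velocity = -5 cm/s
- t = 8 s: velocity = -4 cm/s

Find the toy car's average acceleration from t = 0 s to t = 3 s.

Average acceleration = Δv/Δt = (2 − 2)/(3 − 0) = 0 cm/s².

0 cm/s²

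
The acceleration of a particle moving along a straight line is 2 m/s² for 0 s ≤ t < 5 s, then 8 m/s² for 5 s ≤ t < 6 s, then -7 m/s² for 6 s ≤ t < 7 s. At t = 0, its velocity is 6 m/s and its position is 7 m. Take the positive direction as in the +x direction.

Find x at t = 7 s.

On each constant-a segment, Δv = aΔt and Δx = v₀Δt + ½aΔt²; chain segment to segment.
0–5 s: v starts 6 m/s; Δx = 6·5 + ½·2·5² = 55 m; v ends 16 m/s.
5–6 s: v starts 16 m/s; Δx = 16·1 + ½·8·1² = 20 m; v ends 24 m/s.
6–7 s: v starts 24 m/s; Δx = 24·1 + ½·-7·1² = 20.5 m; v ends 17 m/s.
x(7) = 7 + Σ Δx = 102.5 m.

102.5 m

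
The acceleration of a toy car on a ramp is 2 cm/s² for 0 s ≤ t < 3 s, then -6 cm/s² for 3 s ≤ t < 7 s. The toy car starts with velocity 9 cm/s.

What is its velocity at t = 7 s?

-9 cm/s

Δv equals the area under the a-t graph; then v = v₀ + Δv.
0–3 s: 2 × 3 = 6 cm/s
3–7 s: -6 × 4 = -24 cm/s
Δv = -18 cm/s, so v(7) = 9 + (-18) = -9 cm/s.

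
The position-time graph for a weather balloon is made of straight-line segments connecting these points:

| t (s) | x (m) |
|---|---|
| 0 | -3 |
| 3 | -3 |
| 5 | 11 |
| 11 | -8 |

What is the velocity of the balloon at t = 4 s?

Velocity is the slope of the x-t graph on 3–5 s: (11 − -3)/(5 − 3) = 7 m/s.

7 m/s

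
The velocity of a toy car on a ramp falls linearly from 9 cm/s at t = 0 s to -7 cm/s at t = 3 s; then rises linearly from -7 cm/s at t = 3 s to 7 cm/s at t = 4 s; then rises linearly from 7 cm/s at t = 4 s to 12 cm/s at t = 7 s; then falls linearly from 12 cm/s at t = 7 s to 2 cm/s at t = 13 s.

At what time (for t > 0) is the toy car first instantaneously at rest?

v changes sign on 0–3 s (from 9 to -7); the graph is linear there, so v = 0 at t = 0 + (-9)·(3 − 0)/(-7 − 9) = 1.6875 s.

t = 1.6875 s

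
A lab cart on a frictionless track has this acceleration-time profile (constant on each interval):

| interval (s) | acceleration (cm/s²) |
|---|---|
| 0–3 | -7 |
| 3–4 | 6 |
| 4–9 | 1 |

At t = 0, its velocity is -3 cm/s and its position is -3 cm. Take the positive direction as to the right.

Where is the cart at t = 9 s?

-142 cm

On each constant-a segment, Δv = aΔt and Δx = v₀Δt + ½aΔt²; chain segment to segment.
0–3 s: v starts -3 cm/s; Δx = -3·3 + ½·-7·3² = -40.5 cm; v ends -24 cm/s.
3–4 s: v starts -24 cm/s; Δx = -24·1 + ½·6·1² = -21 cm; v ends -18 cm/s.
4–9 s: v starts -18 cm/s; Δx = -18·5 + ½·1·5² = -77.5 cm; v ends -13 cm/s.
x(9) = -3 + Σ Δx = -142 cm.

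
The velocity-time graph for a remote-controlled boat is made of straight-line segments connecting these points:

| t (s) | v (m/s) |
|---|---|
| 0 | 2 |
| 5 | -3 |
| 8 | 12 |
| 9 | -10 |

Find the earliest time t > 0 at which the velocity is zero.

v changes sign on 0–5 s (from 2 to -3); the graph is linear there, so v = 0 at t = 0 + (-2)·(5 − 0)/(-3 − 2) = 2 s.

t = 2 s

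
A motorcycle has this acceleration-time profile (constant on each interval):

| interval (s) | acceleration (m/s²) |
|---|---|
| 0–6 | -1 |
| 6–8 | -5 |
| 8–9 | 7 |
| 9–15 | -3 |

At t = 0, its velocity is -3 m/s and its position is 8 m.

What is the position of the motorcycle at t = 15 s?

-197.5 m

On each constant-a segment, Δv = aΔt and Δx = v₀Δt + ½aΔt²; chain segment to segment.
0–6 s: v starts -3 m/s; Δx = -3·6 + ½·-1·6² = -36 m; v ends -9 m/s.
6–8 s: v starts -9 m/s; Δx = -9·2 + ½·-5·2² = -28 m; v ends -19 m/s.
8–9 s: v starts -19 m/s; Δx = -19·1 + ½·7·1² = -15.5 m; v ends -12 m/s.
9–15 s: v starts -12 m/s; Δx = -12·6 + ½·-3·6² = -126 m; v ends -30 m/s.
x(15) = 8 + Σ Δx = -197.5 m.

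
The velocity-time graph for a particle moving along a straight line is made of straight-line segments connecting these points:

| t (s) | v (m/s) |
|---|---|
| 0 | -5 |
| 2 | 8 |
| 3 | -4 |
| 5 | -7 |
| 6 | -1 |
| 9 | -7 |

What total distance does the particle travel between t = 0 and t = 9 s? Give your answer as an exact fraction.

1450/39 m

Total distance travelled is ∫|v| dt — sum the magnitudes of each area piece.
0–2 s: v = 0 at t = 10/13 s; triangle areas 25/13 + 64/13 = 89/13 m
2–3 s: v = 0 at t = 8/3 s; triangle areas 8/3 + 2/3 = 10/3 m
3–5 s: |½(-4 + -7)(2)| = 11 m
5–6 s: |½(-7 + -1)(1)| = 4 m
6–9 s: |½(-1 + -7)(3)| = 12 m
Total distance = 1450/39 m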